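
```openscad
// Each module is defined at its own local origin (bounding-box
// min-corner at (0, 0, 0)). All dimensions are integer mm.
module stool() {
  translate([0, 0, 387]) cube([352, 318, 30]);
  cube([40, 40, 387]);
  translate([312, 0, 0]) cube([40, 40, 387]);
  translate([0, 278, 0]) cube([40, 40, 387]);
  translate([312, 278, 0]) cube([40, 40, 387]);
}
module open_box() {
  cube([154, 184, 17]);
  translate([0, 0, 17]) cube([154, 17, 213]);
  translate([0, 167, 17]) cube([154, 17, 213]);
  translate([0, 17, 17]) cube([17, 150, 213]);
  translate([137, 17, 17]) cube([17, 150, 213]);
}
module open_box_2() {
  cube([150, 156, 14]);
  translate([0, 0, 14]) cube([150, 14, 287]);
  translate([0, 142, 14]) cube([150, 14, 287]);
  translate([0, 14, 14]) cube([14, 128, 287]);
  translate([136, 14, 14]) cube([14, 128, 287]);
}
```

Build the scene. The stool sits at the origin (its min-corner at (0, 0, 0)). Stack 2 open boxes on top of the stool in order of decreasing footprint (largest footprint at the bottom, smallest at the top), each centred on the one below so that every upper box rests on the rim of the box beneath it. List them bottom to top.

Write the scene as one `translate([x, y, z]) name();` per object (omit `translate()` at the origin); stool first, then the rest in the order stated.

stool();
translate([99, 67, 417]) open_box();
translate([101, 81, 647]) open_box_2();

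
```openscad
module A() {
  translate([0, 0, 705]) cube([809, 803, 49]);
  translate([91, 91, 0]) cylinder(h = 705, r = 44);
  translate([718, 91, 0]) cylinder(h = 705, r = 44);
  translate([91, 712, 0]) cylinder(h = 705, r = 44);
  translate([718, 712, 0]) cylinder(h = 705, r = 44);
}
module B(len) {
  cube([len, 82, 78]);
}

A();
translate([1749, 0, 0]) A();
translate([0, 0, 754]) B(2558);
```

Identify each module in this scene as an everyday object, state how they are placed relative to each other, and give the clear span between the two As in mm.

A is a table. B is a beam. A beam spans the tops of two tables. The clear span between the two tables is 940 mm.

Second table starts at x = 1749; first ends at x = 809; clear span = 1749 − 809 = 940 mm.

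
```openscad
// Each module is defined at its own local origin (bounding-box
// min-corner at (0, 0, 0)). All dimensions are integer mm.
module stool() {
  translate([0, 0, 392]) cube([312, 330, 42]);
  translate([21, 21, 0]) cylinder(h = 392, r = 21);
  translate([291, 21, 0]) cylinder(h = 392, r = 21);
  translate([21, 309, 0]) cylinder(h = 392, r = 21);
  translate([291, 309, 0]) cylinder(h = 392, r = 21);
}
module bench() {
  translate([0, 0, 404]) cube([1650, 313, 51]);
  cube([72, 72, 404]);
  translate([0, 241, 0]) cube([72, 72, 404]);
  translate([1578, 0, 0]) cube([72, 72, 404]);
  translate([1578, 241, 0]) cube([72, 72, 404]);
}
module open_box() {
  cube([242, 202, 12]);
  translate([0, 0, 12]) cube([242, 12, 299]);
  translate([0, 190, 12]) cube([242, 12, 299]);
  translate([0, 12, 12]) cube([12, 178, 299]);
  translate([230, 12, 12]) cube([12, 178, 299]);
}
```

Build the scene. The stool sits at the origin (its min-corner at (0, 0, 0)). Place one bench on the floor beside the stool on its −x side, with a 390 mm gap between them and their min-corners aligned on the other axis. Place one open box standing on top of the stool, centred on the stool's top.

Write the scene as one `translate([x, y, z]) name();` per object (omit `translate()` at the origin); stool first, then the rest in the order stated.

stool();
translate([-2040, 0, 0]) bench();
translate([35, 64, 434]) open_box();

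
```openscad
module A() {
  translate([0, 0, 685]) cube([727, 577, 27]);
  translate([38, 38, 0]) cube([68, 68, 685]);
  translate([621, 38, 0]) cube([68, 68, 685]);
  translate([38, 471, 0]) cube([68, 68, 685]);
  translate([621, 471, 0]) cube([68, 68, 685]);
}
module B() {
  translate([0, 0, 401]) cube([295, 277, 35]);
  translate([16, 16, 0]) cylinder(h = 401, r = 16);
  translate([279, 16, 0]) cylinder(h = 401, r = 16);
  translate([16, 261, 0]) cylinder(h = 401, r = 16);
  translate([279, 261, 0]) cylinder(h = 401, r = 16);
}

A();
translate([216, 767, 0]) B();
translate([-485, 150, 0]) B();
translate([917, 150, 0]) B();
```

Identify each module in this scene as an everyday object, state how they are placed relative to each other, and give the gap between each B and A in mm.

Each stool's nearest face is 190 mm from the table's bounding box.

A is a table. B is a stool. Three stools sit around the table at the +y, −x, +x sides. The gap between each stool and the table is 190 mm.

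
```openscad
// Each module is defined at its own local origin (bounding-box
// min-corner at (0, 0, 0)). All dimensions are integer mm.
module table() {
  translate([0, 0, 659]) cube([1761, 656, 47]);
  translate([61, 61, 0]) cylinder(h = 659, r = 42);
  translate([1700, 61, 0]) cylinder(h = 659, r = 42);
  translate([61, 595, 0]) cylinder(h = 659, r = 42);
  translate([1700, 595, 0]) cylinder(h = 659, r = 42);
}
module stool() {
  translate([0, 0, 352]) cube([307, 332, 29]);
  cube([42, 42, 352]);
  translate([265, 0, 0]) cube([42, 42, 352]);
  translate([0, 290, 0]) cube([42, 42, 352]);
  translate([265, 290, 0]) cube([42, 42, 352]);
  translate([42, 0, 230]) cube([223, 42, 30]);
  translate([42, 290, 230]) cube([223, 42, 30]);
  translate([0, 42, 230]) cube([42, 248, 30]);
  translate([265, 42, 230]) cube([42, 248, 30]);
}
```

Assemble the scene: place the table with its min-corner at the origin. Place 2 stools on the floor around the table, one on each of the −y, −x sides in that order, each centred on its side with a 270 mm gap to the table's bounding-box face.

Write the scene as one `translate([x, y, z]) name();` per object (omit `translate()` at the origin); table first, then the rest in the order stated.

table();
translate([727, -602, 0]) stool();
translate([-577, 162, 0]) stool();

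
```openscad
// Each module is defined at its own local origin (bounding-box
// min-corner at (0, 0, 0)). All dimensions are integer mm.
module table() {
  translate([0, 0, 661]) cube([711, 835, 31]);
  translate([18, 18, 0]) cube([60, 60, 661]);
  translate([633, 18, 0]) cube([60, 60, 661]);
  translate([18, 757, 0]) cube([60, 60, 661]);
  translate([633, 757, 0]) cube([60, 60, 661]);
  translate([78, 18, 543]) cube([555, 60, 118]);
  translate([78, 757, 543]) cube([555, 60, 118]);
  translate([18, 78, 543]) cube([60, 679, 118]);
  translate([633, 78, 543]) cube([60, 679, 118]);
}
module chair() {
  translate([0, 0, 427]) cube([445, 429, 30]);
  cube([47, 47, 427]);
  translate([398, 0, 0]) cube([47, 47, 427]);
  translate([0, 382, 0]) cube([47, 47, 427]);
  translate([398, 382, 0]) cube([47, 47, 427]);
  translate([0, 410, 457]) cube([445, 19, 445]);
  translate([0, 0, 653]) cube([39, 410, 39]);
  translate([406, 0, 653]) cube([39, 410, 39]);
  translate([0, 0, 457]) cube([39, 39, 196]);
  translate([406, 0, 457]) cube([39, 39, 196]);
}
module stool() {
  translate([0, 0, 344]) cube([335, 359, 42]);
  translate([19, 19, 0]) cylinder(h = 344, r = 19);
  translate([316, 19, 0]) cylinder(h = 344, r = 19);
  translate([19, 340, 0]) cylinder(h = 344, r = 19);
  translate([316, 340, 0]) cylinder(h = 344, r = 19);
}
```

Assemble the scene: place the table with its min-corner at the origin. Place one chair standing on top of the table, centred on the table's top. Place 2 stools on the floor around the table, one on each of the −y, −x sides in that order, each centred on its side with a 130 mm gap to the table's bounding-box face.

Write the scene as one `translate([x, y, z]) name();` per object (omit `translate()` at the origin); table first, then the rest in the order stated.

table();
translate([133, 203, 692]) chair();
translate([188, -489, 0]) stool();
translate([-465, 238, 0]) stool();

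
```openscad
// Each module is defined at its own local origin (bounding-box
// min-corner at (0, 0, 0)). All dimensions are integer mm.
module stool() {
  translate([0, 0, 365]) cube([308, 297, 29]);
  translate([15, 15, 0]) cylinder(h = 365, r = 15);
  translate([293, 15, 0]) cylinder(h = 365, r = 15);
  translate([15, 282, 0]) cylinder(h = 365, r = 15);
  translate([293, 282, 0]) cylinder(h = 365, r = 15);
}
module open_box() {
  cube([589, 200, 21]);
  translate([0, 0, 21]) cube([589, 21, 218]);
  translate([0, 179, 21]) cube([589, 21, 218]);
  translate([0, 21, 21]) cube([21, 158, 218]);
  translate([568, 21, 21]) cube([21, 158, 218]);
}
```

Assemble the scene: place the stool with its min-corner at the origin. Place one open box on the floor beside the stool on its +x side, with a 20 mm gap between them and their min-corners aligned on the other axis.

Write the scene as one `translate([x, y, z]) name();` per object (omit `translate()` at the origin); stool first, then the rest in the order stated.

stool();
translate([328, 0, 0]) open_box();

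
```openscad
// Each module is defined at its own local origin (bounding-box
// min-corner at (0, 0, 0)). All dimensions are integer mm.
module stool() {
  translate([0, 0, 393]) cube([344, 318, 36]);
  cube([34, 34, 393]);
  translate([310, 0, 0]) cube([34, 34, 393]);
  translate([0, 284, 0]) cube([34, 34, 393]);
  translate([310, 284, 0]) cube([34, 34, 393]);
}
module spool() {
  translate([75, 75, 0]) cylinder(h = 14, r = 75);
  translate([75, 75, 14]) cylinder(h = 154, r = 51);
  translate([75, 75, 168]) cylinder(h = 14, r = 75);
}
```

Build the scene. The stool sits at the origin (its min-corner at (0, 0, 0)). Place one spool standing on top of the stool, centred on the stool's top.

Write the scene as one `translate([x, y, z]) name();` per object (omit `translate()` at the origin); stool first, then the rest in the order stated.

stool();
translate([97, 84, 429]) spool();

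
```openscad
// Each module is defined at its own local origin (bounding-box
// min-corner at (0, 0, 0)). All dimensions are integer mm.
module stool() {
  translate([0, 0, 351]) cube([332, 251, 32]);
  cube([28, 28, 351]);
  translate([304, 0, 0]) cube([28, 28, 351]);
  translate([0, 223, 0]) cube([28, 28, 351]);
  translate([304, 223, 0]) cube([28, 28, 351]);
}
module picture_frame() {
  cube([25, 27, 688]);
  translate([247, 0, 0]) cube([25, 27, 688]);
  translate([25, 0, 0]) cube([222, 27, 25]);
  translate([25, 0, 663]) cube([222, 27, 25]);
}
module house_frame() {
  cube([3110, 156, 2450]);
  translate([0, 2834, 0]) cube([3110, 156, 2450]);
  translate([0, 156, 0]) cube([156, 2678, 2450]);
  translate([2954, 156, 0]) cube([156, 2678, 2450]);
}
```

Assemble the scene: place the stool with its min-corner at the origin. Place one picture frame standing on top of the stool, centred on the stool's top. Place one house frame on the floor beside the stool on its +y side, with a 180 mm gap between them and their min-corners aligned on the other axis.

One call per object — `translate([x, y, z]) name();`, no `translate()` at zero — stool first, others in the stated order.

stool();
translate([30, 112, 383]) picture_frame();
translate([0, 431, 0]) house_frame();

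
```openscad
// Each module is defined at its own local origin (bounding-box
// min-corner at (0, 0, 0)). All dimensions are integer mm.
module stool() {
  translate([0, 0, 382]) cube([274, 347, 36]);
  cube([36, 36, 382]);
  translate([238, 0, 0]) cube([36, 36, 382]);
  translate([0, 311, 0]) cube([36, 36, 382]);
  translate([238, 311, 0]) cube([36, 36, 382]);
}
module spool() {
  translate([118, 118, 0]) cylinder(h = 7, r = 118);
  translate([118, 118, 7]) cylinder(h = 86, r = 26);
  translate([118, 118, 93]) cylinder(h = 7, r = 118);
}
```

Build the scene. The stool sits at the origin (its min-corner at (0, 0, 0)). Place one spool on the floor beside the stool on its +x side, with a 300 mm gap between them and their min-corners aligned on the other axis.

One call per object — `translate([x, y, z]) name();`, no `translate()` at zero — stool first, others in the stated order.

stool();
translate([574, 0, 0]) spool();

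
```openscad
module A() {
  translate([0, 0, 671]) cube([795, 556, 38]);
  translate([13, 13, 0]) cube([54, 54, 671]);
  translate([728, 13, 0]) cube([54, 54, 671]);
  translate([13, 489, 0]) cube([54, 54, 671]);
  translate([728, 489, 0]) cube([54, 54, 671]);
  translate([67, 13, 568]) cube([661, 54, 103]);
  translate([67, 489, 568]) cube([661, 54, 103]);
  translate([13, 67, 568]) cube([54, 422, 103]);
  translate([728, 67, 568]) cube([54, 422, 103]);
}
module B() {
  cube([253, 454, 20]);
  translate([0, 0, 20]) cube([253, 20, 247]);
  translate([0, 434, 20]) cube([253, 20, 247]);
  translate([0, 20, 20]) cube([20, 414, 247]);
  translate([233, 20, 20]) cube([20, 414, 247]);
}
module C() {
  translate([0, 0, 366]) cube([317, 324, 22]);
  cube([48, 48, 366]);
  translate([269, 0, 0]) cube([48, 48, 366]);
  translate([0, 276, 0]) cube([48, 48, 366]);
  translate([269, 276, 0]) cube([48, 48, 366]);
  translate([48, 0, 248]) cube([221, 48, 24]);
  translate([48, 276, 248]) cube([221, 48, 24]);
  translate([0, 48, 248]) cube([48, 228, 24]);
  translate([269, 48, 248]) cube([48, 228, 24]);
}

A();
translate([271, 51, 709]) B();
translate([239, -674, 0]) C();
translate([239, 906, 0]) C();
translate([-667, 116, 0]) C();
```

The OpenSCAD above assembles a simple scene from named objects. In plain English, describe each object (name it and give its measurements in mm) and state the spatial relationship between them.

A is a rectangular dining table. The top is 795×556×38 mm with its upper surface at z = 709 mm. It stands on four 54×54 mm square legs, each inset 13 mm from the nearest pair of top edges, running from the floor to the underside of the top. Four apron rails, 54 mm thick and 103 mm tall, run between adjacent legs with their top edges flush with the underside of the top and their outer faces flush with the legs' outer faces.

B is an open storage box with external size 253×454×267 mm and wall thickness 20 mm (the base is also 20 mm thick). The base covers the whole footprint; the four walls stand on the base, with the y-facing walls full-width and the x-facing walls fitting between their inner faces.

C is a four-legged stool. The seat is 317×324 mm, 22 mm thick, top at z = 388 mm. It stands on four square legs, each 48×48 mm in cross-section, from z = 0 to the seat underside, each flush with a corner of the seat. Four stretchers, 48 mm wide and 24 mm tall, connect adjacent legs with their undersides at z = 248 mm, each running between the inner faces of the legs it joins and aligned with the legs' outer faces on the other axis.

The open box is on top of the table, centred. Three stools sit around the table at the −y, +y, −x sides.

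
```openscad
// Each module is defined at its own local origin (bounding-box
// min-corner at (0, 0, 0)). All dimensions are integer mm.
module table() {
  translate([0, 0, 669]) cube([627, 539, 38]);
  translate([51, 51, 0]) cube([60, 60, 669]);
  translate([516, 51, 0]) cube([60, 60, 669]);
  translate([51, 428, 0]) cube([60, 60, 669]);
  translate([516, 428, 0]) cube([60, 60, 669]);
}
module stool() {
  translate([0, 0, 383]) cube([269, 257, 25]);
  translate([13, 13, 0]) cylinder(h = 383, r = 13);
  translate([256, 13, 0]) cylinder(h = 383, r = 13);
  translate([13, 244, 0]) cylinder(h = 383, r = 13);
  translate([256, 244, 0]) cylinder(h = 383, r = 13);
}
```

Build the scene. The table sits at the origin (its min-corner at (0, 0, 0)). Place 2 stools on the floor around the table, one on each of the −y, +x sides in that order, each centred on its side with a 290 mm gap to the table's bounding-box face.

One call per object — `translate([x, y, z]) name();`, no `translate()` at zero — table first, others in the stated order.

table();
translate([179, -547, 0]) stool();
translate([917, 141, 0]) stool();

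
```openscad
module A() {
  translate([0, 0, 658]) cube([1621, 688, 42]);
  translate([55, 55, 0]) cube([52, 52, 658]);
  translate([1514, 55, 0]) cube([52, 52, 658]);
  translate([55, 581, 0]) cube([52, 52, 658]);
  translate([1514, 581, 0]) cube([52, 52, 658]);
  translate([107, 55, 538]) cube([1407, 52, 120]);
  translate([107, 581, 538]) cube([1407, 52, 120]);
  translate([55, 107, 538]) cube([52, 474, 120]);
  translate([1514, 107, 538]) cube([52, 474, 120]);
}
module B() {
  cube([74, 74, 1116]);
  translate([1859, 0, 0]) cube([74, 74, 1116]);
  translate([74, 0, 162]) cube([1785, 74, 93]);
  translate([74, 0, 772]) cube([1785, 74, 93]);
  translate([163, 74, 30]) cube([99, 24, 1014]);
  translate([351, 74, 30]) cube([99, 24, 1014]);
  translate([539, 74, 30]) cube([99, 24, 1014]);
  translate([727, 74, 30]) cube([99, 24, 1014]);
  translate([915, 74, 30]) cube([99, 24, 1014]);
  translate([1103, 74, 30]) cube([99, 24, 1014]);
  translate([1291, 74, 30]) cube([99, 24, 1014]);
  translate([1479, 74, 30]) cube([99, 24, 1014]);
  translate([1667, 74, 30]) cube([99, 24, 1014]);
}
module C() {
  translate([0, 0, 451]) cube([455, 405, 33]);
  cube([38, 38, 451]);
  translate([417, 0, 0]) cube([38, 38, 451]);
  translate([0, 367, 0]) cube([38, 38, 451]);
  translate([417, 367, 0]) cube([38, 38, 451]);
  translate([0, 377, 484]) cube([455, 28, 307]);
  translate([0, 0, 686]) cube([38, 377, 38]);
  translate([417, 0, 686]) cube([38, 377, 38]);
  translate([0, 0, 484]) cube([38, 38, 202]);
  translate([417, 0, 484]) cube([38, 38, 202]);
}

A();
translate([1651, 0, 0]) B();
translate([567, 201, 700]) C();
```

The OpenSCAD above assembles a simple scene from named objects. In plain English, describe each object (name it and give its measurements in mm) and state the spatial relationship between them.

A is a table with a 1621×688 mm rectangular top, 42 mm thick, top surface at z = 700 mm, supported by four 52×52 mm square legs, each inset 55 mm from the nearest pair of top edges, running from the floor. Four apron rails, 52 mm thick and 120 mm tall, run between adjacent legs with their top edges flush with the underside of the top and their outer faces flush with the legs' outer faces.

B is a fence section. Two 74×74 mm posts, 1116 mm tall, stand on the floor with a clear span of 1785 mm between their inner faces. Two horizontal rails of 74×93 mm section span the gap between the posts with their undersides at z = 162 mm and z = 772 mm, flush with the posts' −y face. 9 pickets, each 99 mm wide, 24 mm thick and 1014 mm tall, are fixed to the +y face of the rails with their bottoms at z = 30 mm, evenly spaced across the span with equal gaps (rounded down to the nearest mm) at the −x end and between each pair — any rounding remainder accumulates at the +x end.

C is a chair: 455×405 mm seat, 33 mm thick, top at z = 484 mm, on four 38 mm square corner legs flush with the seat edges. A 28 mm thick backrest slab spans the full seat width, extending 307 mm above the seat top, its back face flush with the seat's +y edge. Two armrests of 38×38 mm section run along each side from the seat's front edge to the front of the backrest, top faces 240 mm above the seat top and outer faces flush with the seat's x-edges; a 38×38 mm post under the front of each armrest stands on the seat at the front corner.

The fence section is on the floor beside the table on its +x side. The chair is on top of the table.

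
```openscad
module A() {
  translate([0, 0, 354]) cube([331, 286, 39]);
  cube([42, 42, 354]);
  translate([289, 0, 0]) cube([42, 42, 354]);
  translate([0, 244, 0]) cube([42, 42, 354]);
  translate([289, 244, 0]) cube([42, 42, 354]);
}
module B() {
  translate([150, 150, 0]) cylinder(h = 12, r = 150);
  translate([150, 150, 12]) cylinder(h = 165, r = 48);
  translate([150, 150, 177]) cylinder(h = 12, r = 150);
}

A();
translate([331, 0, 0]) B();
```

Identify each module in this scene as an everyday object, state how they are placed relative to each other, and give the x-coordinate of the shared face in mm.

The stool's +x face and the spool's −x face are both at x = 331 mm.

A is a stool. B is a spool. The spool is against the stool's +x side, with their −y faces flush. The x-coordinate of the shared face is 331 mm.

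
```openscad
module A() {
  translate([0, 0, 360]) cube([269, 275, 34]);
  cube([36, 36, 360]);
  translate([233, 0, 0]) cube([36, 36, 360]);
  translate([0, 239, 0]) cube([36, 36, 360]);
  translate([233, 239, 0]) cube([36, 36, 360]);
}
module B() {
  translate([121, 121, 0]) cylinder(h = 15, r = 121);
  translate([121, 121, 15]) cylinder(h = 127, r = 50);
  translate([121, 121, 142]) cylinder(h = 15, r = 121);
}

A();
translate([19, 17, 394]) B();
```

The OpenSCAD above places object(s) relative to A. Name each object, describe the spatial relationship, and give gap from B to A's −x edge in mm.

A is a stool. B is a spool. The spool is on top of the stool. The gap from the spool to the stool's −x edge is 19 mm.

The spool's min-x is at 19; the stool's min-x is 0; gap = 19 mm.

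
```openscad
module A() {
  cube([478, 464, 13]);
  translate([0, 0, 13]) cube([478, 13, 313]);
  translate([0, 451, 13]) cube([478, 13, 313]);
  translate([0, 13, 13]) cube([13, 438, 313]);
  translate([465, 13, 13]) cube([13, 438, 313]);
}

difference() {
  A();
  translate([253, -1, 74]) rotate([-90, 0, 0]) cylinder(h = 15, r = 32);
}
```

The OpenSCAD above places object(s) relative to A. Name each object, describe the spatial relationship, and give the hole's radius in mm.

A is an open box. The open box has a circular hole through its front wall. The hole's radius is 32 mm.

The subtracted cylinder has r = 32 mm.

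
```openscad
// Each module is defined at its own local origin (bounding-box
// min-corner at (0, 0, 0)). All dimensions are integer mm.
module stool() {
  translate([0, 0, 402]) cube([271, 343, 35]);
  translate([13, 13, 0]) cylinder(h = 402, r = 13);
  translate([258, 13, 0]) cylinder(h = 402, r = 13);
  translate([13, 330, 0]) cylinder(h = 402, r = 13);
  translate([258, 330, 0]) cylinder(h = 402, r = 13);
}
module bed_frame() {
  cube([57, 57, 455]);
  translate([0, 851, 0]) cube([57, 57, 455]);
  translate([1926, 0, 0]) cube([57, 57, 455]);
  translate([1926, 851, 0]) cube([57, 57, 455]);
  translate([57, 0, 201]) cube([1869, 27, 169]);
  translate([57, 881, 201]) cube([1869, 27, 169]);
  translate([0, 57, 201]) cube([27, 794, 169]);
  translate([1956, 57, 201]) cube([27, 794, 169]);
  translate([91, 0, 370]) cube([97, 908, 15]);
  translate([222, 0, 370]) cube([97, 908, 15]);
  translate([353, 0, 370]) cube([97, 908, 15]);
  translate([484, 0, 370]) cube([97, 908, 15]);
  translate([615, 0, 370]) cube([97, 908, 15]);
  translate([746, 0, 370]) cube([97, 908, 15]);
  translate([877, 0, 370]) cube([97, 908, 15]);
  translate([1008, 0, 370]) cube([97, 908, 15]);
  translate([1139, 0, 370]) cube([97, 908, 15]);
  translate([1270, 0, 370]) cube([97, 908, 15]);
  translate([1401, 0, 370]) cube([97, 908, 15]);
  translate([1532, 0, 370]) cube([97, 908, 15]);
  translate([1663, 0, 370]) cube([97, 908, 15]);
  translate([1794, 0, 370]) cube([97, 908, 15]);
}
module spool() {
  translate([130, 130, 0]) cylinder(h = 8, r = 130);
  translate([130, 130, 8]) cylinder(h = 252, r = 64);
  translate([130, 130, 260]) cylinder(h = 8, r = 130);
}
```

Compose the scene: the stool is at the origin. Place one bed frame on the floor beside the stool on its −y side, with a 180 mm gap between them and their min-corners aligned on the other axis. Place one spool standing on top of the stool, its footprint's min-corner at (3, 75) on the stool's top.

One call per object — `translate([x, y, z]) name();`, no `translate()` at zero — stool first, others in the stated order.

stool();
translate([0, -1088, 0]) bed_frame();
translate([3, 75, 437]) spool();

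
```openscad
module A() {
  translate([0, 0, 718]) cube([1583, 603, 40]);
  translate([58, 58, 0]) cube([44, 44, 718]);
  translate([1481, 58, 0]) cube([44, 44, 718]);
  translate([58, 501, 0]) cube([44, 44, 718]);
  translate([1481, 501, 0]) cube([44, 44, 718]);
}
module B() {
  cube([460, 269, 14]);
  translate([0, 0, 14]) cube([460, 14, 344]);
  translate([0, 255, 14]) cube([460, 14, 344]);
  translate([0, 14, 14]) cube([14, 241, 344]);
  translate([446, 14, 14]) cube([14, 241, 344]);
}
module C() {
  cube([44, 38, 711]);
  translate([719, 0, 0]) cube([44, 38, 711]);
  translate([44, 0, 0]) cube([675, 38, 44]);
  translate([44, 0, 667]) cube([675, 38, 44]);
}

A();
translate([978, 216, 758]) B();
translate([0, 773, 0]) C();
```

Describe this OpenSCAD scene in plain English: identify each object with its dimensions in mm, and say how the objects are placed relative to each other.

A is a table: top 1583 mm (x) × 603 mm (y), 40 mm thick, upper face at z = 758 mm, on four 44×44 mm square legs, each inset 58 mm from the nearest pair of top edges, running from z = 0 to the bottom of the top.

B is an open storage box with external size 460×269×358 mm and wall thickness 14 mm (the base is also 14 mm thick). The base covers the whole footprint; the four walls stand on the base, with the y-facing walls full-width and the x-facing walls fitting between their inner faces.

C is a picture frame with a 675×623 mm rectangular opening (x by z) and a uniform 44 mm border on every side. Frame depth is 38 mm along y. It is built from two vertical stiles running the full outside height and two horizontal rails spanning the gap between the stiles.

The open box is on top of the table. The picture frame is on the floor beside the table on its +y side.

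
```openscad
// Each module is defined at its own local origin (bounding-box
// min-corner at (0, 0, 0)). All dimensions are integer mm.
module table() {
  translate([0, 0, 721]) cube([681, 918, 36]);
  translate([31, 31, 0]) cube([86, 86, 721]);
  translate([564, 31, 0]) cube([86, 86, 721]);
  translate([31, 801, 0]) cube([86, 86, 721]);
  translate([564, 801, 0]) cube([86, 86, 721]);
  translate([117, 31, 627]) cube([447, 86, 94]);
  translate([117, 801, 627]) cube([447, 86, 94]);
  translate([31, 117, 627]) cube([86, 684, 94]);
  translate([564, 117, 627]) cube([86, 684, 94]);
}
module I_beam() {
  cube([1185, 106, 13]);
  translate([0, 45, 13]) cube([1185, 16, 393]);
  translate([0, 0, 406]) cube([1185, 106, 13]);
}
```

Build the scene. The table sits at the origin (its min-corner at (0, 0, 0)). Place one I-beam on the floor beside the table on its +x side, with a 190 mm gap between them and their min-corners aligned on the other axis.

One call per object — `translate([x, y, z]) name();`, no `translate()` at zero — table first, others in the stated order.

table();
translate([871, 0, 0]) I_beam();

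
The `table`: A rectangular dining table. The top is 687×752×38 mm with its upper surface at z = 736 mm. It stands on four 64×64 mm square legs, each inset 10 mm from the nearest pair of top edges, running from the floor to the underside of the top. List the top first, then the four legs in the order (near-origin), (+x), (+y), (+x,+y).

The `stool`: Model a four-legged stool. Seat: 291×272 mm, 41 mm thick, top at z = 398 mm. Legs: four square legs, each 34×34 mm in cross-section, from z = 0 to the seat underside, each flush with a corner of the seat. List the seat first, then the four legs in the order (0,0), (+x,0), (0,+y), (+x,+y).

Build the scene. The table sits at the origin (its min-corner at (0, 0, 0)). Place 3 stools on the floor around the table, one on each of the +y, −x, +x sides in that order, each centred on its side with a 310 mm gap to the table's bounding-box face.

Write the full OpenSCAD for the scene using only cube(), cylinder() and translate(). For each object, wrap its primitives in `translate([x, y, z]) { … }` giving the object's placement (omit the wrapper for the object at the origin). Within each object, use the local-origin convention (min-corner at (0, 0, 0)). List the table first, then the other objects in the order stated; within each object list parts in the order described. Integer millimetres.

translate([0, 0, 698]) cube([687, 752, 38]);
translate([10, 10, 0]) cube([64, 64, 698]);
translate([613, 10, 0]) cube([64, 64, 698]);
translate([10, 678, 0]) cube([64, 64, 698]);
translate([613, 678, 0]) cube([64, 64, 698]);
translate([198, 1062, 0]) {
  translate([0, 0, 357]) cube([291, 272, 41]);
  cube([34, 34, 357]);
  translate([257, 0, 0]) cube([34, 34, 357]);
  translate([0, 238, 0]) cube([34, 34, 357]);
  translate([257, 238, 0]) cube([34, 34, 357]);
}
translate([-601, 240, 0]) {
  translate([0, 0, 357]) cube([291, 272, 41]);
  cube([34, 34, 357]);
  translate([257, 0, 0]) cube([34, 34, 357]);
  translate([0, 238, 0]) cube([34, 34, 357]);
  translate([257, 238, 0]) cube([34, 34, 357]);
}
translate([997, 240, 0]) {
  translate([0, 0, 357]) cube([291, 272, 41]);
  cube([34, 34, 357]);
  translate([257, 0, 0]) cube([34, 34, 357]);
  translate([0, 238, 0]) cube([34, 34, 357]);
  translate([257, 238, 0]) cube([34, 34, 357]);
}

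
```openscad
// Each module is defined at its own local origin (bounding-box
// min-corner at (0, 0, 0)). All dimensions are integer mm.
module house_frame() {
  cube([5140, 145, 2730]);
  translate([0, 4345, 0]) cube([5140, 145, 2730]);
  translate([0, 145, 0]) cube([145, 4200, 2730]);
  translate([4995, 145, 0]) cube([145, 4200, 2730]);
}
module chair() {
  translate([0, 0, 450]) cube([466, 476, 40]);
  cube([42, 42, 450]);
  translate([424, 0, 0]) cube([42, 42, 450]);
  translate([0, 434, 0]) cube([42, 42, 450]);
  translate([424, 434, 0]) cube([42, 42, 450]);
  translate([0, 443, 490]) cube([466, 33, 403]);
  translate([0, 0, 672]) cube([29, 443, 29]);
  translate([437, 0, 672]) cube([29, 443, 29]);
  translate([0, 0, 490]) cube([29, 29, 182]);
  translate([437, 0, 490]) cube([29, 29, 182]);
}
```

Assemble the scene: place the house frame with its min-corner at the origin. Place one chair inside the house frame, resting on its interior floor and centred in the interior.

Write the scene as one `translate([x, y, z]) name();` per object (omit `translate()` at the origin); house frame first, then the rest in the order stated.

house_frame();
translate([2337, 2007, 0]) chair();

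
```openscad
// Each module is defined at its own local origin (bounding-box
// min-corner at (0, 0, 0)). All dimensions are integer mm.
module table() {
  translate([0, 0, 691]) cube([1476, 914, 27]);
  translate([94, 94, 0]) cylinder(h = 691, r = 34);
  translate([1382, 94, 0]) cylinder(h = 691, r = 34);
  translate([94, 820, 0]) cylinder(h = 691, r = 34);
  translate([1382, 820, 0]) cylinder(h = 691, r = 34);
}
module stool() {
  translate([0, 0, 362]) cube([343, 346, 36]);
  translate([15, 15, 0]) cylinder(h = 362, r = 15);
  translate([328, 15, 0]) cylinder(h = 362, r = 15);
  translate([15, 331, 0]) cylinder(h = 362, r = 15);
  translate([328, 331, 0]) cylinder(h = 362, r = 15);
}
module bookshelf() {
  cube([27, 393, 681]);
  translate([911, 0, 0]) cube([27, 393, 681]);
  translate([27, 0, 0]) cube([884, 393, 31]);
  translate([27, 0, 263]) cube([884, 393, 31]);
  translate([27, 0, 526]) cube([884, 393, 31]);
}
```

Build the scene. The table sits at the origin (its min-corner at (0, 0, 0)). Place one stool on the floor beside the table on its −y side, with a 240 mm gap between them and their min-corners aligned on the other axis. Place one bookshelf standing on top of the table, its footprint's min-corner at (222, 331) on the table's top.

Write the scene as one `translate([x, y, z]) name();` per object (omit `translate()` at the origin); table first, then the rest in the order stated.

table();
translate([0, -586, 0]) stool();
translate([222, 331, 718]) bookshelf();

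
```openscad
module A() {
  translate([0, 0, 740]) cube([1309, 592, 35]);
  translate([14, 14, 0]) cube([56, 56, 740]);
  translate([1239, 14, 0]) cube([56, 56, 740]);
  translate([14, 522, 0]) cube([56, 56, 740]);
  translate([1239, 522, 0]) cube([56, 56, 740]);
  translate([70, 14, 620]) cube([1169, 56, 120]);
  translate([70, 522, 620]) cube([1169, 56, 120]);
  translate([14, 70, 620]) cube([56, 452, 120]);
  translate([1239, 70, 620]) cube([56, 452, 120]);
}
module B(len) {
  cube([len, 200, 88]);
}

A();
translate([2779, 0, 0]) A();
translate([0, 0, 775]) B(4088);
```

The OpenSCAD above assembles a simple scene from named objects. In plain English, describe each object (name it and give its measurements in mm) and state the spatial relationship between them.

A is a table: top 1309 mm (x) × 592 mm (y), 35 mm thick, upper face at z = 775 mm, on four 56×56 mm square legs, each inset 14 mm from the nearest pair of top edges, running from z = 0 to the bottom of the top. Four apron rails, 56 mm thick and 120 mm tall, run between adjacent legs with their top edges flush with the underside of the top and their outer faces flush with the legs' outer faces.

B is a rectangular beam 4088 mm long (x), 200 mm deep (y), 88 mm thick (z).

The beam spans the tops of two tables placed 1470 mm apart, resting at z = 775 mm.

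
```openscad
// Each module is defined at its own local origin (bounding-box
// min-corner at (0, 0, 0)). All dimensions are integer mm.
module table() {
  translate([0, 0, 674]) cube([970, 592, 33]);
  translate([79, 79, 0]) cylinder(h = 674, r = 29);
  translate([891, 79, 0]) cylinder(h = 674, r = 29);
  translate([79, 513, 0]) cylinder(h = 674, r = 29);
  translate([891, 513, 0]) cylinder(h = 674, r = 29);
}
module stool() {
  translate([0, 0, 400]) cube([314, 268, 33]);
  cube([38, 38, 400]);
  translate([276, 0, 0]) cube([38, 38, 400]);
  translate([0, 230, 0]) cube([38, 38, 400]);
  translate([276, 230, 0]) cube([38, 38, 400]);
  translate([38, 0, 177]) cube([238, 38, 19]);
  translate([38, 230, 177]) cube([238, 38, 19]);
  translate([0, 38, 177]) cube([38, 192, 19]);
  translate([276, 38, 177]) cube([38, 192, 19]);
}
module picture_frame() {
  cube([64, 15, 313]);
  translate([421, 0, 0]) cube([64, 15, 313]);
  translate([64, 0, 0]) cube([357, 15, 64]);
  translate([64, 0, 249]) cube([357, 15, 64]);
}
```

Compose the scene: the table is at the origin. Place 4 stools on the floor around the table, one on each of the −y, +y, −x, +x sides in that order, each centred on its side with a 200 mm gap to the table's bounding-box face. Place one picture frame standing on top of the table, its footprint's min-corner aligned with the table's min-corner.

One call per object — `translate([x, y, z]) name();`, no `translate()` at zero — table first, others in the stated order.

table();
translate([328, -468, 0]) stool();
translate([328, 792, 0]) stool();
translate([-514, 162, 0]) stool();
translate([1170, 162, 0]) stool();
translate([0, 0, 707]) picture_frame();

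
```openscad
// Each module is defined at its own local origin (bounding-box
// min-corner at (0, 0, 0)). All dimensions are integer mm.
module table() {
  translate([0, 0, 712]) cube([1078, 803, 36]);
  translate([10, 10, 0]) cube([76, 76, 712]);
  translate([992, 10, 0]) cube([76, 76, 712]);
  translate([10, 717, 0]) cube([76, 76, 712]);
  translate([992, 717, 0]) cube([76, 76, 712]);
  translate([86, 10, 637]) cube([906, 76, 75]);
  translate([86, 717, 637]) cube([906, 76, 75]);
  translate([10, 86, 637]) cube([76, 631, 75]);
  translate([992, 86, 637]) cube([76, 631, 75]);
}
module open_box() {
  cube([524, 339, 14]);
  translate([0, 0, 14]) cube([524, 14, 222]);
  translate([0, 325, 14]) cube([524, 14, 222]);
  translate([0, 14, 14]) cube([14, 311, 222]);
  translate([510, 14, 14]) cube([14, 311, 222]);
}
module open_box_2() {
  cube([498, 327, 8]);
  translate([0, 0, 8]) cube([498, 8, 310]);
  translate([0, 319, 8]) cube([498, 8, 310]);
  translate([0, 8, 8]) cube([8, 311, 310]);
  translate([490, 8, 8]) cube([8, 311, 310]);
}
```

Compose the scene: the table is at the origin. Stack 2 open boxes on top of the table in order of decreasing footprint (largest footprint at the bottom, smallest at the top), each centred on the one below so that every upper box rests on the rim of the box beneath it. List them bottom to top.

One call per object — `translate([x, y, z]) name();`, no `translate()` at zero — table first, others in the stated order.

table();
translate([277, 232, 748]) open_box();
translate([290, 238, 984]) open_box_2();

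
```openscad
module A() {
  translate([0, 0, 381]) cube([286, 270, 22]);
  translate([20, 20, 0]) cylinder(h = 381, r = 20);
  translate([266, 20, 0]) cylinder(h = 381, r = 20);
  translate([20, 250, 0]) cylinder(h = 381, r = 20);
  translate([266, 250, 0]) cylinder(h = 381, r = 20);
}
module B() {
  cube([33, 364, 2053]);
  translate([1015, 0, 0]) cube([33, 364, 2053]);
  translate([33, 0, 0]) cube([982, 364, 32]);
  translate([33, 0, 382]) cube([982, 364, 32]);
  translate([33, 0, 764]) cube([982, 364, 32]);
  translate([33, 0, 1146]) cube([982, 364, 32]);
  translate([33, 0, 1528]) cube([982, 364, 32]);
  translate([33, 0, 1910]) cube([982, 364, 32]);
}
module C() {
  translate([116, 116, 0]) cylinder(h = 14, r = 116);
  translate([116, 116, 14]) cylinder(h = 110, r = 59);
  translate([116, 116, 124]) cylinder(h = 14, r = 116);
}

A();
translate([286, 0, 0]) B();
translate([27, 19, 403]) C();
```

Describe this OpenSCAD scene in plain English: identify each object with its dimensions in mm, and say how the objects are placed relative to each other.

A is a four-legged stool. The seat is a 286×270×22 mm slab whose top surface is at z = 403 mm; four round legs, each 40 mm in diameter, run from the floor (z = 0) to the underside of the seat, each leg's axis is inset half a diameter from the nearest pair of seat edges (so the leg's bounding box is flush with the corner).

B is an open bookshelf. Two side panels, each 33 mm thick, 364 mm deep and 2053 mm tall, stand 1048 mm apart (outside-to-outside). Between them sit 6 shelves, each 32 mm thick and 364 mm deep, spanning the full gap between the sides. The bottom shelf rests on the floor (its underside at z = 0) and the clear gap between one shelf's top and the next shelf's underside is 350 mm.

C is a spool: two coaxial disc flanges of radius 116 mm and thickness 14 mm, joined by a core cylinder of radius 59 mm and height 110 mm. The lower flange rests on z = 0 and the three cylinders share a vertical axis.

The bookshelf is against the stool's +x side, with their −y faces flush. The spool is on top of the stool, centred.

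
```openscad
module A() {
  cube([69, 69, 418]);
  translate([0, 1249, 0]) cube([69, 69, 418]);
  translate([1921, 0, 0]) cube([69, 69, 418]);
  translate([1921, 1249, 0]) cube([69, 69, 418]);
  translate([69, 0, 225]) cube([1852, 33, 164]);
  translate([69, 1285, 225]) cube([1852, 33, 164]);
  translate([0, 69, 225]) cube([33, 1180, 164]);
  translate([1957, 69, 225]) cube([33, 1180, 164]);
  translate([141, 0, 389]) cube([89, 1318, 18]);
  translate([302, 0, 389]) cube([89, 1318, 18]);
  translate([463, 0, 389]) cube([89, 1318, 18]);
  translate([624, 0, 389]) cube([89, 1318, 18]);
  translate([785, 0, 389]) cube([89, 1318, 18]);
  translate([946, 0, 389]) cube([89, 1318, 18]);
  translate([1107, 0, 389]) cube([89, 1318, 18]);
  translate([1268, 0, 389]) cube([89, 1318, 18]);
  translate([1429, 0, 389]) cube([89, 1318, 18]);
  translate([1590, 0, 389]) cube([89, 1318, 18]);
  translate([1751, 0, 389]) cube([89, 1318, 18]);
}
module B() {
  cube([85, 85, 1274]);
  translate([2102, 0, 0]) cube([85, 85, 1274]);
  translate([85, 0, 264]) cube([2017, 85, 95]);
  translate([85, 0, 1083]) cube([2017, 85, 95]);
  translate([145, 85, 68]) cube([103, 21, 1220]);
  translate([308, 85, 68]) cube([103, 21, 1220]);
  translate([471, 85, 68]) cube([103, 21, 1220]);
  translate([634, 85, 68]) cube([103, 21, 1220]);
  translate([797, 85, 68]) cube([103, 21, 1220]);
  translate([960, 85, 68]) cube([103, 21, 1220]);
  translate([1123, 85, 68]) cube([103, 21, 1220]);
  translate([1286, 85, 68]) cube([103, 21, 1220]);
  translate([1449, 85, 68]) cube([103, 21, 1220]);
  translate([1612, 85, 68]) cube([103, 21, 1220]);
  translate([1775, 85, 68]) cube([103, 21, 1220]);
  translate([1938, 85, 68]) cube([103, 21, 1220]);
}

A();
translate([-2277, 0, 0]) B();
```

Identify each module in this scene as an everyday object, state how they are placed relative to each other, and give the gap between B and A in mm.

The fence section's nearest face is 90 mm from the bed frame's −x face.

A is a bed frame. B is a fence section. The fence section is on the floor beside the bed frame on its −x side. The gap between the fence section and the bed frame is 90 mm.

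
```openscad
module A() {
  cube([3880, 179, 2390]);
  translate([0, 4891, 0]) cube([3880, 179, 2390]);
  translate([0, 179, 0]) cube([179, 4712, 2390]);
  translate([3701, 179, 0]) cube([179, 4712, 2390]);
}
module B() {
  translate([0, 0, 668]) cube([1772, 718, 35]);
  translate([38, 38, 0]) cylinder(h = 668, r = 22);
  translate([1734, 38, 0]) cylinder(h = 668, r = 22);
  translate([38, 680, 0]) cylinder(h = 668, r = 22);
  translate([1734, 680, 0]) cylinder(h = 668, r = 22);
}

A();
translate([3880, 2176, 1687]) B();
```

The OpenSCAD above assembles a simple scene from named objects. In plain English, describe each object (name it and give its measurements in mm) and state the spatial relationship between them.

A is the wall frame of a small rectangular building: four walls, each 2390 mm tall and 179 mm thick, enclosing a footprint 3880 mm (x) by 5070 mm (y) outside-to-outside, with no floor or roof. The front and back walls (the −y and +y sides) span the full width; the two side walls fit between them.

B is a table with a 1772×718 mm rectangular top, 35 mm thick, top surface at z = 703 mm, supported by four round legs of 44 mm diameter, each leg's bounding box inset 16 mm from the nearest pair of top edges, running from the floor.

The table is beside the house frame with their tops flush at z = 2390.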